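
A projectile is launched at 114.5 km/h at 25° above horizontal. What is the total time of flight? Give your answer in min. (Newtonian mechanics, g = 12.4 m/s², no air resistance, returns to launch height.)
T = 2v₀sin(θ)/g (with unit conversion) = 0.03613 min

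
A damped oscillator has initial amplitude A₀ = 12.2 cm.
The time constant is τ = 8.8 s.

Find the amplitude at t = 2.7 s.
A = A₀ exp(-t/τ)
A = A₀ exp(−t/τ) = 12.2×exp(−2.7/8.8) = 8.977 cm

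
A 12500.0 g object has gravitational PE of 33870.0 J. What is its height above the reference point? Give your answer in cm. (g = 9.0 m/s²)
PE = mgh → h = PE/(mg) = 3.387e+04 J / (12.5 kg × 9.0 m/s²) = 301.1 m = 30110.0 cm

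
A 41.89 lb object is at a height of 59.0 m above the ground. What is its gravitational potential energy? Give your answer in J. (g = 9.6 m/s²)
PE = mgh = 19 kg × 9.6 m/s² × 59 m = 1.076e+04 J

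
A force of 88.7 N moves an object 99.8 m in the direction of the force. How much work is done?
W = Fd = 88.7×99.8 = 8852.3 J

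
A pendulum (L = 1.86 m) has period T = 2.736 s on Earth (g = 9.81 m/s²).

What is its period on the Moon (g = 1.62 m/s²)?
T = 2π√(L/g), so T_moon/T_earth = √(g_earth/g_moon)
T_moon = 2π√(1.86/1.62) = 6.733 s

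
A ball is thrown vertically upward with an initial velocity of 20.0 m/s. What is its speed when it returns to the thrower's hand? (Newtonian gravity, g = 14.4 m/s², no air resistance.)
By conservation of energy, the ball returns at the same speed = 20.0 m/s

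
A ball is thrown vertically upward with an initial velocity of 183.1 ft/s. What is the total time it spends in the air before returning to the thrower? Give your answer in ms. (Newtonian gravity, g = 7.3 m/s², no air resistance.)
t_total = 2v₀/g (with unit conversion) = 15290.0 ms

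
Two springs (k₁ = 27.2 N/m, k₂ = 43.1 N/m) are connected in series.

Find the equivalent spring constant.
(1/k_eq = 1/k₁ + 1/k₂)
1/k_eq = 1/27.2 + 1/43.1 = 0.059967; k_eq = 16.68 N/m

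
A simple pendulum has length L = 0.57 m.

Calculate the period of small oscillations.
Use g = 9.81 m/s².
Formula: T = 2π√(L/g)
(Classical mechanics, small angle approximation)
T = 2π√(L/g) = 2π√(0.57/9.81) = 1.515 s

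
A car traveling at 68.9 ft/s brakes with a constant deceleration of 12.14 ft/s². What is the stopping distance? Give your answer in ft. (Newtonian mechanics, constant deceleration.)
d = v₀² / (2a) (with unit conversion) = 195.5 ft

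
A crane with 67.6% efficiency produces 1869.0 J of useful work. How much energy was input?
W_in = W_out/η = 1869.0/0.676 = 2764.8 J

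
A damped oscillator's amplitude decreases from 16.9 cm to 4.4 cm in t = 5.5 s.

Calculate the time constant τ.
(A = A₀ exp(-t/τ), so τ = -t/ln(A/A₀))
A/A₀ = 4.4/16.9 = 0.2604; ln(A/A₀) = -1.346
τ = −t/ln(A/A₀) = −5.5/-1.346 = 4.087 s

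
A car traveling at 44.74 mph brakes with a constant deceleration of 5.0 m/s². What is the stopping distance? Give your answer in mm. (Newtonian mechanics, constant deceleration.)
d = v₀² / (2a) (with unit conversion) = 40000.0 mm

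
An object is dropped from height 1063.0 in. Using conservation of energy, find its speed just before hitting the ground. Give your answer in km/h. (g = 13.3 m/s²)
mgh = ½mv² → v = √(2gh) = √(2×13.3×27) = 26.8 m/s = 96.48 km/h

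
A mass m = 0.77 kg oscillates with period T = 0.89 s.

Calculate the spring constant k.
T = 2π√(m/k) → k = m(2π/T)² = 0.77×(2π/0.89)² = 38.38 N/m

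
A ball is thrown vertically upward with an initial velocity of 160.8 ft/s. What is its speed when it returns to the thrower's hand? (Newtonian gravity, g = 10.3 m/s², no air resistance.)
By conservation of energy, the ball returns at the same speed = 160.8 ft/s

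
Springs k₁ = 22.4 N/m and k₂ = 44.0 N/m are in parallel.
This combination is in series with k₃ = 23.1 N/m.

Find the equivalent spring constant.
k₁₂ = k₁ + k₂ = 66.4 N/m (parallel)
1/k_eq = 1/k₁₂ + 1/k₃ → k_eq = 17.14 N/m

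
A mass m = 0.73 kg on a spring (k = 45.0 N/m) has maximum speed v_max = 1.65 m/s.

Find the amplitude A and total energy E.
½mv²_max = ½kA² → A = v_max√(m/k) = 1.65×√(0.73/45.0) = 0.2102 m = 21.02 cm
E = ½mv²_max = ½×0.73×1.65² = 0.9937 J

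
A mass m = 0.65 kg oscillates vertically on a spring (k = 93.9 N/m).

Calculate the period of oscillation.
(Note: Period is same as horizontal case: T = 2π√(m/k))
T = 2π√(m/k) = 2π√(0.65/93.9) = 0.5228 s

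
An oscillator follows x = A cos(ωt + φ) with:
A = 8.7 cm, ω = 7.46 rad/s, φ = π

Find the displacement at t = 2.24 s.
x = A cos(ωt + φ) = 8.7×cos(7.46×2.24 + π) = 4.683 cm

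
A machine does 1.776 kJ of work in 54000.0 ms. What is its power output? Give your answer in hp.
P = W/t = 1776 J / 54 s = 32.89 W = 0.0441 hp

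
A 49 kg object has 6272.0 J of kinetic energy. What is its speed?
KE = ½mv² → v = √(2KE/m) = √(2×6272.0/49) = 16.0 m/s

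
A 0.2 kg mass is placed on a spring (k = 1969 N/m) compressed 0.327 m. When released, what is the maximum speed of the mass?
½kx² = ½mv² → v = x√(k/m) = 0.327×√(1969/0.2) = 32.45 m/s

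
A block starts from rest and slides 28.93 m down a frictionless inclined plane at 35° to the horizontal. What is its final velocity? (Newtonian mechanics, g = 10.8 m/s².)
a = g sin(θ) = 10.8 × sin(35°) = 6.19 m/s²
v = √(2ad) = √(2 × 6.19 × 28.93) = 18.93 m/s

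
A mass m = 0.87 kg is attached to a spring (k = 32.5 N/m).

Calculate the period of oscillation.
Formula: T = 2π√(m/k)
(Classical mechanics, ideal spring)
T = 2π√(m/k) = 2π√(0.87/32.5) = 1.028 s; f = 1/T = 0.9728 Hz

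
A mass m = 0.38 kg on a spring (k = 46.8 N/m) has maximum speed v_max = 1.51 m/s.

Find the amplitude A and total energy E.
½mv²_max = ½kA² → A = v_max√(m/k) = 1.51×√(0.38/46.8) = 0.1361 m = 13.61 cm
E = ½mv²_max = ½×0.38×1.51² = 0.4332 J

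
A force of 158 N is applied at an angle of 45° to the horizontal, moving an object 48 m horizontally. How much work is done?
W = Fd cosθ = 158×48×cos(45°) = 5362.7 J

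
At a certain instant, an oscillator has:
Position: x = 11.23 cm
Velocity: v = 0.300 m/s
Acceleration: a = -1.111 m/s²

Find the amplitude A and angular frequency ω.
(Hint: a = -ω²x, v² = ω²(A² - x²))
a = −ω²x → ω = √(|a|/x) = √(1.111/0.1123) = 3.145 rad/s
v² = ω²(A² − x²) → A = √(x² + v²/ω²) = √(0.1123² + 0.3²/3.145²) = 0.1473 m = 14.73 cm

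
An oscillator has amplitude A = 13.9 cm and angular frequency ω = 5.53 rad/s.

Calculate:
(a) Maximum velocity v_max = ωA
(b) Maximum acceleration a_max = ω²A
v_max = ωA = 5.53×0.139 = 0.7687 m/s
a_max = ω²A = 5.53²×0.139 = 4.251 m/s²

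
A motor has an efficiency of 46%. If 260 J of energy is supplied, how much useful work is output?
W_out = η × W_in = 0.46 × 260 = 119.6 J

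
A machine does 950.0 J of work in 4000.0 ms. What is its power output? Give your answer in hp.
P = W/t = 950 J / 4 s = 237.5 W = 0.3185 hp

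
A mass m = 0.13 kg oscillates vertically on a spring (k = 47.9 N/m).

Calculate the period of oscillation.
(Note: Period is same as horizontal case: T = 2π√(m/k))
T = 2π√(m/k) = 2π√(0.13/47.9) = 0.3273 s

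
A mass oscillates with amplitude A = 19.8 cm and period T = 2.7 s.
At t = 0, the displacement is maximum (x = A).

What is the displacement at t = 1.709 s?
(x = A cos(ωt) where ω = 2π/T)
ω = 2π/T = 2π/2.7 = 2.327 rad/s
x = A cos(ωt) = 19.8×cos(2.327×1.709) = -13.28 cm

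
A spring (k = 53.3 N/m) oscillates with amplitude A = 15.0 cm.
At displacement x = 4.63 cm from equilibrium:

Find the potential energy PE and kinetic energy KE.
E_total = ½kA² = ½×53.3×(0.15)² = 0.5996 J
PE = ½kx² = ½×53.3×(0.0463)² = 0.05713 J
KE = E_total − PE = 0.5425 J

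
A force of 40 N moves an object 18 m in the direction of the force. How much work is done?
W = Fd = 40×18 = 720.0 J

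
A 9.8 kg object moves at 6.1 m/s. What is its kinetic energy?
KE = ½mv² = ½×9.8×6.1² = 182.329 J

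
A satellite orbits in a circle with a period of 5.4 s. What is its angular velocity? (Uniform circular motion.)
ω = 2π/T = 2π/5.4 = 1.1636 rad/s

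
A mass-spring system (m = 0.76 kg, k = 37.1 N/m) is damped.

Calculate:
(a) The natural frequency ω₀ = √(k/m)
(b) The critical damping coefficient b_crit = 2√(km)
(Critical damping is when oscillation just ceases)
ω₀ = √(k/m) = √(37.1/0.76) = 6.987 rad/s
b_crit = 2√(km) = 2√(37.1×0.76) = 10.62 kg/s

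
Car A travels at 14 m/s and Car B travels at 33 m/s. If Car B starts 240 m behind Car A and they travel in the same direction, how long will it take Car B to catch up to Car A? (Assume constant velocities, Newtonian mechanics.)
Relative speed: v_rel = 33 - 14 = 19 m/s
Time to catch: t = d₀/v_rel = 240/19 = 12.63 s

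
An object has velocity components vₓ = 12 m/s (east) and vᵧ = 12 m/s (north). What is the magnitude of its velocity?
|v| = √(vₓ² + vᵧ²) = √(12² + 12²) = √(288) = 16.97 m/s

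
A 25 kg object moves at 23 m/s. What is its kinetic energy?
KE = ½mv² = ½×25×23² = 6612.5 J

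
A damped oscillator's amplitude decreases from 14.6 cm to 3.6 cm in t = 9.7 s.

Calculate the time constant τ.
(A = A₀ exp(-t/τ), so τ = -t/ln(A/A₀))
A/A₀ = 3.6/14.6 = 0.2466; ln(A/A₀) = -1.4
τ = −t/ln(A/A₀) = −9.7/-1.4 = 6.928 s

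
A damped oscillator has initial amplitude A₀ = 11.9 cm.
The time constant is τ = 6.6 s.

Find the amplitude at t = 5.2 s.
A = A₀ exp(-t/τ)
A = A₀ exp(−t/τ) = 11.9×exp(−5.2/6.6) = 5.412 cm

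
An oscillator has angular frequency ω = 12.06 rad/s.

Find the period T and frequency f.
T = 2π/ω = 2π/12.06 = 0.521 s; f = ω/2π = 1.919 Hz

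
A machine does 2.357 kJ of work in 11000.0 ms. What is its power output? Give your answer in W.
P = W/t = 2357 J / 11 s = 214.3 W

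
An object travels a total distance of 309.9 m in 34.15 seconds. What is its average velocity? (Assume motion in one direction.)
v_avg = Δd / Δt = 309.9 / 34.15 = 9.07 m/s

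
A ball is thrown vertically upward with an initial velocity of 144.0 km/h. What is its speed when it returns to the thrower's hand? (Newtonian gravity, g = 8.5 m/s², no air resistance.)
By conservation of energy, the ball returns at the same speed = 144.0 km/h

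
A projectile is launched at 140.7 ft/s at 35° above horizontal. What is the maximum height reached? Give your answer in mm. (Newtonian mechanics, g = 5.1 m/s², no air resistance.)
H = v₀²sin²(θ)/(2g) (with unit conversion) = 59320.0 mm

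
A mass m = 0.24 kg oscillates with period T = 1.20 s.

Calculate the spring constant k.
T = 2π√(m/k) → k = m(2π/T)² = 0.24×(2π/1.2)² = 6.58 N/m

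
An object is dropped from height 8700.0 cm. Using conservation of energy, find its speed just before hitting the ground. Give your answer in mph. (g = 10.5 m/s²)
mgh = ½mv² → v = √(2gh) = √(2×10.5×87) = 42.74 m/s = 95.61 mph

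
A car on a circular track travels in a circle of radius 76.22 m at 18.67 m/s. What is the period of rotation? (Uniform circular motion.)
T = 2πr/v = 2π×76.22/18.67 = 25.65 s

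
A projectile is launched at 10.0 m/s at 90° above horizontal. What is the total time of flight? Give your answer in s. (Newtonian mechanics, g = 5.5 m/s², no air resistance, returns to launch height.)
T = 2v₀sin(θ)/g = 3.636 s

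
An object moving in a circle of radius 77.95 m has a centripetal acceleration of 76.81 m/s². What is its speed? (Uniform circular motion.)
v = √(a_c × r) = √(76.81 × 77.95) = 77.38 m/s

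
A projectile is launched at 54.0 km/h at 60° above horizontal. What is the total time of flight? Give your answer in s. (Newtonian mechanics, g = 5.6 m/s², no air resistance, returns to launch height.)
T = 2v₀sin(θ)/g (with unit conversion) = 4.639 s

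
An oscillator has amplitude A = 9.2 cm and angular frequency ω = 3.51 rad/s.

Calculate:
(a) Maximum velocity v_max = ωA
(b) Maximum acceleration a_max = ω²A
v_max = ωA = 3.51×0.092 = 0.3229 m/s
a_max = ω²A = 3.51²×0.092 = 1.133 m/s²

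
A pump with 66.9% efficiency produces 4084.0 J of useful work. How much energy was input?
W_in = W_out/η = 4084.0/0.669 = 6104.6 J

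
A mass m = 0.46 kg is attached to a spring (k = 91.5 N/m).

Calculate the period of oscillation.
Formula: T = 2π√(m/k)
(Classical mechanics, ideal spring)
T = 2π√(m/k) = 2π√(0.46/91.5) = 0.4455 s; f = 1/T = 2.245 Hz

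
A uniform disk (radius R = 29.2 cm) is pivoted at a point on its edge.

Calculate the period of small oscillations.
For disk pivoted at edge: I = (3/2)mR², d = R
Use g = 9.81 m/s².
I/m = (3/2)R² = 0.1279 m²; d = R = 0.292 m
T = 2π√((3/2)R²/(gR)) = 2π√(3R/(2g)) = 1.328 s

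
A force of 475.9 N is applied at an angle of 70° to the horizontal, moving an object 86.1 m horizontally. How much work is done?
W = Fd cosθ = 475.9×86.1×cos(70°) = 14014.0 J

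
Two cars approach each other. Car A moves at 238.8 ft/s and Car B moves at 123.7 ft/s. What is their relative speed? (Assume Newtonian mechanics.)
v_rel = v_A + v_B = 238.8 + 123.7 = 362.5 ft/s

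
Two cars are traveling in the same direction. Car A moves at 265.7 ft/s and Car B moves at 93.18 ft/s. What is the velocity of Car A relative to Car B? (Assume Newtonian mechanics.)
v_rel = v_A - v_B = 265.7 - 93.18 = 172.5 ft/s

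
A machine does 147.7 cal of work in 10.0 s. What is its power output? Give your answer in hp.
P = W/t = 618 J / 10 s = 61.8 W = 0.08287 hp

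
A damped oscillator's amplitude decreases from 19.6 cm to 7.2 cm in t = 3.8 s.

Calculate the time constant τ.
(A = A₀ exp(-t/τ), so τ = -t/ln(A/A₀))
A/A₀ = 7.2/19.6 = 0.3673; ln(A/A₀) = -1.001
τ = −t/ln(A/A₀) = −3.8/-1.001 = 3.795 s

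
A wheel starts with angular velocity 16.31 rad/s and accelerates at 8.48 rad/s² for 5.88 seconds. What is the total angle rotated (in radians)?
θ = ω₀t + ½αt² = 16.31×5.88 + ½×8.48×5.88² = 242.5 rad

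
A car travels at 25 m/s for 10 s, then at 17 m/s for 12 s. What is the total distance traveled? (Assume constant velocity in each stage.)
d₁ = v₁t₁ = 25 × 10 = 250 m
d₂ = v₂t₂ = 17 × 12 = 204 m
d_total = 250 + 204 = 454 m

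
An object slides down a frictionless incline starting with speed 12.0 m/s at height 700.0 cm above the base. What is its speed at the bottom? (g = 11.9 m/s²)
½mv₀² + mgh = ½mv² → v = √(v₀² + 2gh) = √(12² + 2×11.9×7) = 17.62 m/s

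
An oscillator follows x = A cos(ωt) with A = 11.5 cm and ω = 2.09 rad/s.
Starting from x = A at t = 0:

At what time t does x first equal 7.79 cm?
cos(ωt) = x/A = 7.79/11.5 = 0.6774
ωt = arccos(0.6774) = 0.8266 rad
t = 0.8266/2.09 = 0.3955 s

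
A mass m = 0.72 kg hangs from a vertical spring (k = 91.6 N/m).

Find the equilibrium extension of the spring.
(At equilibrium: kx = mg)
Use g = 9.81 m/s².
x_eq = mg/k = 0.72×9.81/91.6 = 0.07711 m = 7.711 cm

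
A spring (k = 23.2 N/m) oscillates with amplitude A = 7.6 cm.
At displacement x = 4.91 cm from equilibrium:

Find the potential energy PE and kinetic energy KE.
E_total = ½kA² = ½×23.2×(0.076)² = 0.067 J
PE = ½kx² = ½×23.2×(0.0491)² = 0.02797 J
KE = E_total − PE = 0.03904 J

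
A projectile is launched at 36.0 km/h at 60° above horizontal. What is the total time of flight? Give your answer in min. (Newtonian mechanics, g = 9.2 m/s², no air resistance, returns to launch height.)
T = 2v₀sin(θ)/g (with unit conversion) = 0.03138 min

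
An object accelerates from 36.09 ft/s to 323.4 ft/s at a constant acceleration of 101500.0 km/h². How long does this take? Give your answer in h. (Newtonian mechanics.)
t = (v - v₀)/a (with unit conversion) = 0.003106 h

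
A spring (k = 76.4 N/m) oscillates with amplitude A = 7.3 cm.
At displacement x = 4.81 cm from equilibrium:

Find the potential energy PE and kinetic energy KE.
E_total = ½kA² = ½×76.4×(0.073)² = 0.2036 J
PE = ½kx² = ½×76.4×(0.0481)² = 0.08838 J
KE = E_total − PE = 0.1152 J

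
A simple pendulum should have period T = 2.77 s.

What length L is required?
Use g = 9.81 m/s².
T = 2π√(L/g) → L = g(T/2π)² = 9.81×(2.77/2π)² = 1.907 m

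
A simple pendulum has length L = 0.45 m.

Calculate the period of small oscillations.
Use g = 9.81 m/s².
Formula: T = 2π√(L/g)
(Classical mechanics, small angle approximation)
T = 2π√(L/g) = 2π√(0.45/9.81) = 1.346 s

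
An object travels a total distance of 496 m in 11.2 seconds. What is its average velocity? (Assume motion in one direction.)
v_avg = Δd / Δt = 496 / 11.2 = 44.29 m/s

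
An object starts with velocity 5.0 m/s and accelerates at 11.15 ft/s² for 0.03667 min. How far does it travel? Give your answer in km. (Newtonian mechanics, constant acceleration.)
d = v₀t + ½at² (with unit conversion) = 0.01923 km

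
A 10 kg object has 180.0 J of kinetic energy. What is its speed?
KE = ½mv² → v = √(2KE/m) = √(2×180.0/10) = 6.0 m/s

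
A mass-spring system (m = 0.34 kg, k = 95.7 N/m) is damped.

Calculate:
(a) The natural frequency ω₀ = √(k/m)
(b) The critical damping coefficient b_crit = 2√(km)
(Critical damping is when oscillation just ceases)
ω₀ = √(k/m) = √(95.7/0.34) = 16.78 rad/s
b_crit = 2√(km) = 2√(95.7×0.34) = 11.41 kg/s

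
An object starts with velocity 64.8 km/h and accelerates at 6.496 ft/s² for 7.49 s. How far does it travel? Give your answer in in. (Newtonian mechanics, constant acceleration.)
d = v₀t + ½at² (with unit conversion) = 7494.0 in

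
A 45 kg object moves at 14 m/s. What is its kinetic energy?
KE = ½mv² = ½×45×14² = 4410.0 J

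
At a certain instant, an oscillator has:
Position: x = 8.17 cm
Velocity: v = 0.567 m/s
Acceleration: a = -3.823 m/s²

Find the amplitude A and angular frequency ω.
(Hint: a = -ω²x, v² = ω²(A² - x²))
a = −ω²x → ω = √(|a|/x) = √(3.823/0.0817) = 6.841 rad/s
v² = ω²(A² − x²) → A = √(x² + v²/ω²) = √(0.0817² + 0.567²/6.841²) = 0.1164 m = 11.64 cm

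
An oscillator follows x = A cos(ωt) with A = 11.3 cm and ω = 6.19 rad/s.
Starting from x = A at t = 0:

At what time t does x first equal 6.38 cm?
cos(ωt) = x/A = 6.38/11.3 = 0.5646
ωt = arccos(0.5646) = 0.9708 rad
t = 0.9708/6.19 = 0.1568 s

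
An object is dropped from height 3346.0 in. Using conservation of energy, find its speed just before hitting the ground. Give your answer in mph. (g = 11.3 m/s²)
mgh = ½mv² → v = √(2gh) = √(2×11.3×84.99) = 43.83 m/s = 98.04 mph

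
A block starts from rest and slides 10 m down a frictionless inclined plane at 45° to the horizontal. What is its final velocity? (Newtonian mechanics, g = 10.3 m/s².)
a = g sin(θ) = 10.3 × sin(45°) = 7.28 m/s²
v = √(2ad) = √(2 × 7.28 × 10) = 12.07 m/s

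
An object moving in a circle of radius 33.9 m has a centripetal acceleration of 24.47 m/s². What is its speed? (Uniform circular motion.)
v = √(a_c × r) = √(24.47 × 33.9) = 28.8 m/s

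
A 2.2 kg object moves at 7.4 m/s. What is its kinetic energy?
KE = ½mv² = ½×2.2×7.4² = 60.236 J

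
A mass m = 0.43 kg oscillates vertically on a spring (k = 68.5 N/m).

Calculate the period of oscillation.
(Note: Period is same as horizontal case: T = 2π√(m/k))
T = 2π√(m/k) = 2π√(0.43/68.5) = 0.4978 s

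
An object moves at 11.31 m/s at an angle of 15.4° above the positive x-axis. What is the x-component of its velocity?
vₓ = v cos(θ) = 11.31 × cos(15.4°) = 10.9 m/s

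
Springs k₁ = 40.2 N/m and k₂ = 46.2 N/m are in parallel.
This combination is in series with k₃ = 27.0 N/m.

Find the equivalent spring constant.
k₁₂ = k₁ + k₂ = 86.4 N/m (parallel)
1/k_eq = 1/k₁₂ + 1/k₃ → k_eq = 20.57 N/m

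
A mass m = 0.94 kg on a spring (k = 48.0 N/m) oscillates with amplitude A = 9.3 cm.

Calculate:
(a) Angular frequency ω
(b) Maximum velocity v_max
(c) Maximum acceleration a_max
ω = √(k/m) = √(48.0/0.94) = 7.146 rad/s
v_max = ωA = 7.146×0.093 = 0.6646 m/s
a_max = ω²A = 7.146²×0.093 = 4.749 m/s²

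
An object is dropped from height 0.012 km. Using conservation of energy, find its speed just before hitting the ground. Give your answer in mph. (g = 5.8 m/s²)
mgh = ½mv² → v = √(2gh) = √(2×5.8×12) = 11.8 m/s = 26.39 mph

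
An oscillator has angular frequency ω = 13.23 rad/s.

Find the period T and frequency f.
T = 2π/ω = 2π/13.23 = 0.4749 s; f = ω/2π = 2.106 Hz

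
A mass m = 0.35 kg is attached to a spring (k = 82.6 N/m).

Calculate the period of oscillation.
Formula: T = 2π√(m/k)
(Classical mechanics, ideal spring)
T = 2π√(m/k) = 2π√(0.35/82.6) = 0.409 s; f = 1/T = 2.445 Hz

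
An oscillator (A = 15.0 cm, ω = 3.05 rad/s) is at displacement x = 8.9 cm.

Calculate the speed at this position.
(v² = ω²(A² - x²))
v = ω√(A² − x²) = 3.05×√(0.15² − 0.089²) = 0.3683 m/s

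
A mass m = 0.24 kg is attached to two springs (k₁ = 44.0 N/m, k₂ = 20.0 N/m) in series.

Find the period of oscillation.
k_eq = k₁k₂/(k₁+k₂) = 13.75 N/m
T = 2π√(m/k_eq) = 2π√(0.24/13.75) = 0.8301 s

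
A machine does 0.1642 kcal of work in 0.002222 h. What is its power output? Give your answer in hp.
P = W/t = 687 J / 7.999 s = 85.89 W = 0.1152 hp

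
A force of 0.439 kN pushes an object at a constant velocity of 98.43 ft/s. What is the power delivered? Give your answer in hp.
P = Fv = 439 N × 30 m/s = 1.317e+04 W = 17.66 hp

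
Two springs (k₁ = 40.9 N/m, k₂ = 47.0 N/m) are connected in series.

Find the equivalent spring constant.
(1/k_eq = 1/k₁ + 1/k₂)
1/k_eq = 1/40.9 + 1/47.0 = 0.045726; k_eq = 21.87 N/m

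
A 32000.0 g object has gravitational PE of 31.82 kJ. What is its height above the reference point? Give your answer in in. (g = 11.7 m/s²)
PE = mgh → h = PE/(mg) = 3.182e+04 J / (32 kg × 11.7 m/s²) = 84.99 m = 3346.0 in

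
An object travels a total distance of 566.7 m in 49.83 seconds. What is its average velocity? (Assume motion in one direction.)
v_avg = Δd / Δt = 566.7 / 49.83 = 11.37 m/s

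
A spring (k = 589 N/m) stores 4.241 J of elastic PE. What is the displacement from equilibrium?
PE = ½kx² → x = √(2PE/k) = √(2×4.241/589) = 0.12 m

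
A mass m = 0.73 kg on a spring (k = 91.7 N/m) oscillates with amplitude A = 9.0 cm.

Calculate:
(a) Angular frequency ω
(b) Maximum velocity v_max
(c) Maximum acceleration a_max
ω = √(k/m) = √(91.7/0.73) = 11.21 rad/s
v_max = ωA = 11.21×0.09 = 1.009 m/s
a_max = ω²A = 11.21²×0.09 = 11.31 m/s²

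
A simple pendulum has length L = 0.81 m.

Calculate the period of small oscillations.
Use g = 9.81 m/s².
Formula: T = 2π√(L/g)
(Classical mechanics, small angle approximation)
T = 2π√(L/g) = 2π√(0.81/9.81) = 1.805 s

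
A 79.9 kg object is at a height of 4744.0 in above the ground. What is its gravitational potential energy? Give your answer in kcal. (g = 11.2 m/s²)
PE = mgh = 79.9 kg × 11.2 m/s² × 120.5 m = 1.078e+05 J = 25.77 kcal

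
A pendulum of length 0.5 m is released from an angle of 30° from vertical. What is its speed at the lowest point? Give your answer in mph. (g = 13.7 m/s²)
h = L(1 − cosθ) = 0.5×(1 − cos30°) = 0.06699 m
v = √(2gh) = √(2×13.7×0.06699) = 1.355 m/s = 3.031 mph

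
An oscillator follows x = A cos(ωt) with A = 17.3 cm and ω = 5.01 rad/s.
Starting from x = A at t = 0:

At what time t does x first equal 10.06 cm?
cos(ωt) = x/A = 10.06/17.3 = 0.5815
ωt = arccos(0.5815) = 0.9502 rad
t = 0.9502/5.01 = 0.1897 s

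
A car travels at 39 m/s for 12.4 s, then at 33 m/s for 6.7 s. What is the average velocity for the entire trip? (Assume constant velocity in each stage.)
d₁ = v₁t₁ = 39 × 12.4 = 483.6 m
d₂ = v₂t₂ = 33 × 6.7 = 221.1 m
d_total = 704.7 m, t_total = 19.1 s
v_avg = d_total/t_total = 704.7/19.1 = 36.9 m/s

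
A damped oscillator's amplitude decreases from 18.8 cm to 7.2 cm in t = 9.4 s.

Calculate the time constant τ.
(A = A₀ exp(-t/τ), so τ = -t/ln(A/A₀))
A/A₀ = 7.2/18.8 = 0.383; ln(A/A₀) = -0.9598
τ = −t/ln(A/A₀) = −9.4/-0.9598 = 9.794 s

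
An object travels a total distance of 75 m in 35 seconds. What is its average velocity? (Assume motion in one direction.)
v_avg = Δd / Δt = 75 / 35 = 2.14 m/s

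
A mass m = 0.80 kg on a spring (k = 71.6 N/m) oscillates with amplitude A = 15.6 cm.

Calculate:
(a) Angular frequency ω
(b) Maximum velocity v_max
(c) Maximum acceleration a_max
ω = √(k/m) = √(71.6/0.8) = 9.46 rad/s
v_max = ωA = 9.46×0.156 = 1.476 m/s
a_max = ω²A = 9.46²×0.156 = 13.96 m/s²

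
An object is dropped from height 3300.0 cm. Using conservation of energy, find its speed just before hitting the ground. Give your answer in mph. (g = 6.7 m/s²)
mgh = ½mv² → v = √(2gh) = √(2×6.7×33) = 21.03 m/s = 47.04 mph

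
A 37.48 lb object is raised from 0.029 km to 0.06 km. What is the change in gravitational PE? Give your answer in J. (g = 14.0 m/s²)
ΔPE = mg(h₂ − h₁) = 17 kg × 14.0 m/s² × (60 − 29) m = 7378 J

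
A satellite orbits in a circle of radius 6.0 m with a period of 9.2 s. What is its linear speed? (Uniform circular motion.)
v = 2πr/T = 2π×6.0/9.2 = 4.1 m/s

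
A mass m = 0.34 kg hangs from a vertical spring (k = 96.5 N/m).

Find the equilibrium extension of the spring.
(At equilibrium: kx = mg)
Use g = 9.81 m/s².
x_eq = mg/k = 0.34×9.81/96.5 = 0.03456 m = 3.456 cm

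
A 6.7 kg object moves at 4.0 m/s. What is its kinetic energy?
KE = ½mv² = ½×6.7×4.0² = 53.6 J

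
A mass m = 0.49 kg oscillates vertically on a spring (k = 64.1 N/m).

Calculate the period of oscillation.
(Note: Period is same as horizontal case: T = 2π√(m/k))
T = 2π√(m/k) = 2π√(0.49/64.1) = 0.5493 s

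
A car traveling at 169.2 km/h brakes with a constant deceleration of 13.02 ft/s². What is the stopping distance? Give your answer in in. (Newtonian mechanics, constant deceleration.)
d = v₀² / (2a) (with unit conversion) = 10960.0 in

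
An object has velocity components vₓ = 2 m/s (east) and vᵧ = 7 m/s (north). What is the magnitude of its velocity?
|v| = √(vₓ² + vᵧ²) = √(2² + 7²) = √(53) = 7.28 m/s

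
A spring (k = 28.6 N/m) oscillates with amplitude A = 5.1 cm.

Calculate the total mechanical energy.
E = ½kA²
E = ½kA² = ½×28.6×(0.051)² = 0.03719 J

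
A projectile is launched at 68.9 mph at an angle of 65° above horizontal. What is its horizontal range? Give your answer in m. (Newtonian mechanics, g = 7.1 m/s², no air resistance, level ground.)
R = v₀² sin(2θ) / g (with unit conversion) = 102.4 m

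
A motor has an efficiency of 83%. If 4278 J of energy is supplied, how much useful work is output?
W_out = η × W_in = 0.83 × 4278 = 3550.7 J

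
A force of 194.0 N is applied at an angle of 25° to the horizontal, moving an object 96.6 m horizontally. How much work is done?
W = Fd cosθ = 194.0×96.6×cos(25°) = 16985.0 J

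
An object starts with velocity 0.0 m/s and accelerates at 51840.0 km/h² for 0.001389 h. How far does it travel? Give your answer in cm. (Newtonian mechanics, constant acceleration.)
d = v₀t + ½at² (with unit conversion) = 5001.0 cm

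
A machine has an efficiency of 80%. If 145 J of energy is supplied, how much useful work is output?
W_out = η × W_in = 0.8 × 145 = 116.0 J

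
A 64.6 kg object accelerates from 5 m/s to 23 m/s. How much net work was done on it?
W_net = ΔKE = ½m(v₂² − v₁²) = ½×64.6×(23² − 5²) = 16279.2 J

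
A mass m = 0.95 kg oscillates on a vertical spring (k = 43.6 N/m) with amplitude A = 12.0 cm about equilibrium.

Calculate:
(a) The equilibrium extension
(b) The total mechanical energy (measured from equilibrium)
x_eq = mg/k = 0.95×9.81/43.6 = 0.2137 m = 21.38 cm
E = ½kA² = ½×43.6×(0.12)² = 0.3139 J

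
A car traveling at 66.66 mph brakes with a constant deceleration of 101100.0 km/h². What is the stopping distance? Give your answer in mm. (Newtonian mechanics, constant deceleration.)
d = v₀² / (2a) (with unit conversion) = 56920.0 mm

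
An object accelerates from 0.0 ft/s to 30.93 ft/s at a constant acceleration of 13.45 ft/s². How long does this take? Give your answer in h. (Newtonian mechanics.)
t = (v - v₀)/a (with unit conversion) = 0.0006388 h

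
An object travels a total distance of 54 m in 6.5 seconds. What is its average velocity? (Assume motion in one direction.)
v_avg = Δd / Δt = 54 / 6.5 = 8.31 m/s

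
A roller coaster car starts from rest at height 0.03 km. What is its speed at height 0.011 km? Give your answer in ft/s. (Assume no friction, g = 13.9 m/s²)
mgh₁ = ½mv₂² + mgh₂ → v₂ = √(2g(h₁−h₂)) = √(2×13.9×(30−11)) = 22.98 m/s = 75.4 ft/s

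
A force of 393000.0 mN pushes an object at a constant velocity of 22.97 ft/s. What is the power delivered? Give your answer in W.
P = Fv = 393 N × 7.001 m/s = 2751 W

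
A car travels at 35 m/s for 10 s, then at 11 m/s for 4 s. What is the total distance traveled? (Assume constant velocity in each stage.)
d₁ = v₁t₁ = 35 × 10 = 350 m
d₂ = v₂t₂ = 11 × 4 = 44 m
d_total = 350 + 44 = 394 m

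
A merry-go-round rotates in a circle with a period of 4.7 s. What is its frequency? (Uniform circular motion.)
f = 1/T = 1/4.7 = 0.2128 Hz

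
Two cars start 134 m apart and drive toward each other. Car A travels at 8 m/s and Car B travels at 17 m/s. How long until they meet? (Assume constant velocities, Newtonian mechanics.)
Combined speed: v_combined = 8 + 17 = 25 m/s
Time to meet: t = d/25 = 134/25 = 5.36 s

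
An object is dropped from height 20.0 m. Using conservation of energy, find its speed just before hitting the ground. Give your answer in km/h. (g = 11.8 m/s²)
mgh = ½mv² → v = √(2gh) = √(2×11.8×20) = 21.73 m/s = 78.21 km/h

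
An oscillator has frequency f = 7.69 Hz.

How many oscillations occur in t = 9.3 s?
n = f×t = 7.69×9.3 = 71.52 oscillations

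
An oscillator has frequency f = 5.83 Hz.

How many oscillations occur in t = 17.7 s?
n = f×t = 5.83×17.7 = 103.2 oscillations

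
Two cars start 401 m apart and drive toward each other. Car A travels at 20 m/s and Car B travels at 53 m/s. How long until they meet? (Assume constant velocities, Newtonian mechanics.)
Combined speed: v_combined = 20 + 53 = 73 m/s
Time to meet: t = d/73 = 401/73 = 5.49 s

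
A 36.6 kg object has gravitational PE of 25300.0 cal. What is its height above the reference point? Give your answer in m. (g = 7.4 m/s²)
PE = mgh → h = PE/(mg) = 1.059e+05 J / (36.6 kg × 7.4 m/s²) = 390.8 m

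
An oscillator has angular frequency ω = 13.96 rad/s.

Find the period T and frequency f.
T = 2π/ω = 2π/13.96 = 0.4501 s; f = ω/2π = 2.222 Hz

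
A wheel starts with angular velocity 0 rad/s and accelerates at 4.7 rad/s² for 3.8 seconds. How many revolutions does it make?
θ = ω₀t + ½αt² = 0×3.8 + ½×4.7×3.8² = 33.93 rad
Revolutions = θ/(2π) = 33.93/(2π) = 5.4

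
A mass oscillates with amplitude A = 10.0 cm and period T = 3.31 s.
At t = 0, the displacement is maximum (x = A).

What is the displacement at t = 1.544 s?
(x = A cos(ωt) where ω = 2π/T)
ω = 2π/T = 2π/3.31 = 1.898 rad/s
x = A cos(ωt) = 10.0×cos(1.898×1.544) = -9.779 cm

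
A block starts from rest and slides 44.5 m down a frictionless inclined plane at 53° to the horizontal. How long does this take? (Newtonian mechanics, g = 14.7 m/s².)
a = g sin(θ) = 14.7 × sin(53°) = 11.74 m/s²
t = √(2d/a) = √(2 × 44.5 / 11.74) = 2.75 s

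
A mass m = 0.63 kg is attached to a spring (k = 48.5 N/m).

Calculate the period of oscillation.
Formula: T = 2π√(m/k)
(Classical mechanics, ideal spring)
T = 2π√(m/k) = 2π√(0.63/48.5) = 0.7161 s; f = 1/T = 1.396 Hz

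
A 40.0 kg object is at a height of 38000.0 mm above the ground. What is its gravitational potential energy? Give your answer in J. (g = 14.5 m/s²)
PE = mgh = 40 kg × 14.5 m/s² × 38 m = 2.204e+04 J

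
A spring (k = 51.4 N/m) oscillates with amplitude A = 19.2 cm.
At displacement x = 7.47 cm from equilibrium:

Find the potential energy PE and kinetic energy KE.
E_total = ½kA² = ½×51.4×(0.192)² = 0.9474 J
PE = ½kx² = ½×51.4×(0.0747)² = 0.1434 J
KE = E_total − PE = 0.804 J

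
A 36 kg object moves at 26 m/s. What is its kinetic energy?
KE = ½mv² = ½×36×26² = 12168.0 J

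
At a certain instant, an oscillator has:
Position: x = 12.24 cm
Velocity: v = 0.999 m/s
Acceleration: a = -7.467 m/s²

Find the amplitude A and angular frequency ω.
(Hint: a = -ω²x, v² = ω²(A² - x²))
a = −ω²x → ω = √(|a|/x) = √(7.467/0.1224) = 7.811 rad/s
v² = ω²(A² − x²) → A = √(x² + v²/ω²) = √(0.1224² + 0.999²/7.811²) = 0.177 m = 17.7 cm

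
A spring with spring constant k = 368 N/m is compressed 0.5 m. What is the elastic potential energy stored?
PE = ½kx² = ½×368×0.5² = 46.0 J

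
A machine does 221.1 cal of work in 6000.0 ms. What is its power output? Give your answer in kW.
P = W/t = 925.1 J / 6 s = 154.2 W = 0.1542 kW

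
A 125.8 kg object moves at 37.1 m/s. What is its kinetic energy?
KE = ½mv² = ½×125.8×37.1² = 86576.19 J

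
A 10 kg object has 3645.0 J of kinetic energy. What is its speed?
KE = ½mv² → v = √(2KE/m) = √(2×3645.0/10) = 27.0 m/s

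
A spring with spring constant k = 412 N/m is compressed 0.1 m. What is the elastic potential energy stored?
PE = ½kx² = ½×412×0.1² = 2.06 J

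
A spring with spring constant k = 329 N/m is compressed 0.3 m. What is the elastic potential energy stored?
PE = ½kx² = ½×329×0.3² = 14.8 J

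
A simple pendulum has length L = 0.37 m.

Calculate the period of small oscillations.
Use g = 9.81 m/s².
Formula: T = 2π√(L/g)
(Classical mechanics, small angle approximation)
T = 2π√(L/g) = 2π√(0.37/9.81) = 1.22 s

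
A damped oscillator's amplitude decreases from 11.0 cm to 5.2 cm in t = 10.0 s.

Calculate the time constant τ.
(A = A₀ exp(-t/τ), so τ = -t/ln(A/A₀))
A/A₀ = 5.2/11.0 = 0.4727; ln(A/A₀) = -0.7492
τ = −t/ln(A/A₀) = −10.0/-0.7492 = 13.35 s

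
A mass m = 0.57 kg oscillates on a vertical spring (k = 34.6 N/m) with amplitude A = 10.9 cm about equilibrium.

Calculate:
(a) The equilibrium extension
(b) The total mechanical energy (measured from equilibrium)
x_eq = mg/k = 0.57×9.81/34.6 = 0.1616 m = 16.16 cm
E = ½kA² = ½×34.6×(0.109)² = 0.2055 J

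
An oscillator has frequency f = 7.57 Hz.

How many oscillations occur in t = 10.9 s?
n = f×t = 7.57×10.9 = 82.51 oscillations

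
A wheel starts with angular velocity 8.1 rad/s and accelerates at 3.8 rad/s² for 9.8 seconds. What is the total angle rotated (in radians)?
θ = ω₀t + ½αt² = 8.1×9.8 + ½×3.8×9.8² = 261.86 rad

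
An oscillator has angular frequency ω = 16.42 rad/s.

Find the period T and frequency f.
T = 2π/ω = 2π/16.42 = 0.3827 s; f = ω/2π = 2.613 Hz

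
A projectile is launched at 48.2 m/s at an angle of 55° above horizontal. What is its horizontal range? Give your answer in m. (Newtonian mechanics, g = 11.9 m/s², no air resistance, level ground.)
R = v₀² sin(2θ) / g = 183.5 m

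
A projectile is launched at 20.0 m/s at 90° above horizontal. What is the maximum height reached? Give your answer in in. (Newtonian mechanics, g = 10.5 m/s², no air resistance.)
H = v₀²sin²(θ)/(2g) (with unit conversion) = 749.9 in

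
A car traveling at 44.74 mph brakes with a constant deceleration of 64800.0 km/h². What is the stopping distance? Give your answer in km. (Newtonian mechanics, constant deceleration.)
d = v₀² / (2a) (with unit conversion) = 0.04 km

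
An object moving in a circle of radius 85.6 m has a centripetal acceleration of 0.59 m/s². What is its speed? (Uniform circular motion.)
v = √(a_c × r) = √(0.59 × 85.6) = 7.11 m/s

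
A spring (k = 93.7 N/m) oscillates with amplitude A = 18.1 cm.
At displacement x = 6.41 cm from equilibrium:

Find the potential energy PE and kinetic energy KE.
E_total = ½kA² = ½×93.7×(0.181)² = 1.535 J
PE = ½kx² = ½×93.7×(0.0641)² = 0.1925 J
KE = E_total − PE = 1.342 J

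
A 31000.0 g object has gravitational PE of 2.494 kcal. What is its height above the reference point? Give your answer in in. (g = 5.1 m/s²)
PE = mgh → h = PE/(mg) = 1.043e+04 J / (31 kg × 5.1 m/s²) = 66 m = 2598.0 in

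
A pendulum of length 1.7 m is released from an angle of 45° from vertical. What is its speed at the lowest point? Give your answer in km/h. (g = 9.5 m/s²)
h = L(1 − cosθ) = 1.7×(1 − cos45°) = 0.4979 m
v = √(2gh) = √(2×9.5×0.4979) = 3.076 m/s = 11.07 km/h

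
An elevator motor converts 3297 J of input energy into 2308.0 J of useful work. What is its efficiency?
η = W_out/W_in = 2308.0/3297 = 0.7 = 70.0%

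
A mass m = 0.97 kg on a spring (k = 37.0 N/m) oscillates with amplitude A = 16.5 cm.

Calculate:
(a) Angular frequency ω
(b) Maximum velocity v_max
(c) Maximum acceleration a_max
ω = √(k/m) = √(37.0/0.97) = 6.176 rad/s
v_max = ωA = 6.176×0.165 = 1.019 m/s
a_max = ω²A = 6.176²×0.165 = 6.294 m/s²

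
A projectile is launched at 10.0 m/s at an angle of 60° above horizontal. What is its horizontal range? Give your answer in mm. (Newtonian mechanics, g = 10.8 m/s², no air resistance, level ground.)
R = v₀² sin(2θ) / g (with unit conversion) = 8019.0 mm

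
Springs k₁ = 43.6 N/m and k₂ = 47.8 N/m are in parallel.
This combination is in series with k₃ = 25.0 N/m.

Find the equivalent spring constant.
k₁₂ = k₁ + k₂ = 91.4 N/m (parallel)
1/k_eq = 1/k₁₂ + 1/k₃ → k_eq = 19.63 N/m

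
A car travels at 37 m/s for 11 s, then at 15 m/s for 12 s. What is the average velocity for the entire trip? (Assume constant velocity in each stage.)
d₁ = v₁t₁ = 37 × 11 = 407 m
d₂ = v₂t₂ = 15 × 12 = 180 m
d_total = 587 m, t_total = 23 s
v_avg = d_total/t_total = 587/23 = 25.52 m/s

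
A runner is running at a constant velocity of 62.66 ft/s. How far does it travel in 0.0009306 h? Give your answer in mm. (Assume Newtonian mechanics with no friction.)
d = vt (with unit conversion) = 63980.0 mm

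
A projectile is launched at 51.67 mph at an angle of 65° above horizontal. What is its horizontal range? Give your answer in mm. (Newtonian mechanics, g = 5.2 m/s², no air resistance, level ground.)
R = v₀² sin(2θ) / g (with unit conversion) = 78600.0 mm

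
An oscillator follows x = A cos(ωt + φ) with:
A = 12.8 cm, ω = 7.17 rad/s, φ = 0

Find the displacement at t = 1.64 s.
x = A cos(ωt + φ) = 12.8×cos(7.17×1.64 + 0) = 8.848 cm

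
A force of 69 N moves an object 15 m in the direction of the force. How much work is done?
W = Fd = 69×15 = 1035.0 J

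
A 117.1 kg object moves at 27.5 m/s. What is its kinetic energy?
KE = ½mv² = ½×117.1×27.5² = 44278.44 J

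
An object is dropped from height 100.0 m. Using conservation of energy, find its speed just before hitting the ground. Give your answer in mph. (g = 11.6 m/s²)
mgh = ½mv² → v = √(2gh) = √(2×11.6×100) = 48.17 m/s = 107.7 mph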